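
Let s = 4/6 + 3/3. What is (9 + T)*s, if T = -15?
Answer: -10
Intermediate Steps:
s = 5/3 (s = 4*(⅙) + 3*(⅓) = ⅔ + 1 = 5/3 ≈ 1.6667)
(9 + T)*s = (9 - 15)*(5/3) = -6*5/3 = -10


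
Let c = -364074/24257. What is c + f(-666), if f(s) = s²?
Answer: 10758973818/24257 ≈ 4.4354e+5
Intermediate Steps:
c = -364074/24257 (c = -364074*1/24257 = -364074/24257 ≈ -15.009)
c + f(-666) = -364074/24257 + (-666)² = -364074/24257 + 443556 = 10758973818/24257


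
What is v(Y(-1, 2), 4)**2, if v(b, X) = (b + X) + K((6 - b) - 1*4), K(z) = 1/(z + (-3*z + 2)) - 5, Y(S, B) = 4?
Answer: 361/36 ≈ 10.028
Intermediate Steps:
K(z) = -5 + 1/(2 - 2*z) (K(z) = 1/(z + (2 - 3*z)) - 5 = 1/(2 - 2*z) - 5 = -5 + 1/(2 - 2*z))
v(b, X) = X + b + (-11 + 10*b)/(2*(1 - b)) (v(b, X) = (b + X) + (9 - 10*((6 - b) - 1*4))/(2*(-1 + ((6 - b) - 1*4))) = (X + b) + (9 - 10*((6 - b) - 4))/(2*(-1 + ((6 - b) - 4))) = (X + b) + (9 - 10*(2 - b))/(2*(-1 + (2 - b))) = (X + b) + (9 + (-20 + 10*b))/(2*(1 - b)) = (X + b) + (-11 + 10*b)/(2*(1 - b)) = X + b + (-11 + 10*b)/(2*(1 - b)))
v(Y(-1, 2), 4)**2 = ((11/2 - 5*4 + (-1 + 4)*(4 + 4))/(-1 + 4))**2 = ((11/2 - 20 + 3*8)/3)**2 = ((11/2 - 20 + 24)/3)**2 = ((1/3)*(19/2))**2 = (19/6)**2 = 361/36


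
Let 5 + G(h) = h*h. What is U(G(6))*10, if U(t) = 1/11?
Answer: 10/11 ≈ 0.90909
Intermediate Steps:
G(h) = -5 + h**2 (G(h) = -5 + h*h = -5 + h**2)
U(t) = 1/11
U(G(6))*10 = (1/11)*10 = 10/11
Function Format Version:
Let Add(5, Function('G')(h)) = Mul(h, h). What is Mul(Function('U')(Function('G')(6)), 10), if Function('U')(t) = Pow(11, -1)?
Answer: Rational(10, 11) ≈ 0.90909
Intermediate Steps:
Function('G')(h) = Add(-5, Pow(h, 2)) (Function('G')(h) = Add(-5, Mul(h, h)) = Add(-5, Pow(h, 2)))
Function('U')(t) = Rational(1, 11)
Mul(Function('U')(Function('G')(6)), 10) = Mul(Rational(1, 11), 10) = Rational(10, 11)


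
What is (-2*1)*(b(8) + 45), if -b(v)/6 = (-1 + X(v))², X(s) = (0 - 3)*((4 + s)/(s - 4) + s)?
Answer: 13782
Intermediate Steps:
X(s) = -3*s - 3*(4 + s)/(-4 + s) (X(s) = -3*((4 + s)/(-4 + s) + s) = -3*(s + (4 + s)/(-4 + s)) = -3*s - 3*(4 + s)/(-4 + s))
b(v) = -6*(-1 + 3*(-4 - v² + 3*v)/(-4 + v))²
(-2*1)*(b(8) + 45) = (-2*1)*(-6*(8 - 8*8 + 3*8²)²/(-4 + 8)² + 45) = -2*(-6*(8 - 64 + 3*64)²/4² + 45) = -2*(-6*1/16*(8 - 64 + 192)² + 45) = -2*(-6*1/16*136² + 45) = -2*(-6*1/16*18496 + 45) = -2*(-6936 + 45) = -2*(-6891) = 13782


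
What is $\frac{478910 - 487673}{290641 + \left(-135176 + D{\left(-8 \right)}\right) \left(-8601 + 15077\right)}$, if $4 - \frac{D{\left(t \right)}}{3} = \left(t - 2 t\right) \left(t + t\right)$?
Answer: $\frac{2921}{290848213} \approx 1.0043 \cdot 10^{-5}$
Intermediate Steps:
$D{\left(t \right)} = 12 + 6 t^{2}$ ($D{\left(t \right)} = 12 - 3 \left(t - 2 t\right) \left(t + t\right) = 12 - 3 - t 2 t = 12 - 3 \left(- 2 t^{2}\right) = 12 + 6 t^{2}$)
$\frac{478910 - 487673}{290641 + \left(-135176 + D{\left(-8 \right)}\right) \left(-8601 + 15077\right)} = \frac{478910 - 487673}{290641 + \left(-135176 + \left(12 + 6 \left(-8\right)^{2}\right)\right) \left(-8601 + 15077\right)} = - \frac{8763}{290641 + \left(-135176 + \left(12 + 6 \cdot 64\right)\right) 6476} = - \frac{8763}{290641 + \left(-135176 + \left(12 + 384\right)\right) 6476} = - \frac{8763}{290641 + \left(-135176 + 396\right) 6476} = - \frac{8763}{290641 - 872835280} = - \frac{8763}{-872544639} = \left(-8763\right) \left(- \frac{1}{872544639}\right) = \frac{2921}{290848213}$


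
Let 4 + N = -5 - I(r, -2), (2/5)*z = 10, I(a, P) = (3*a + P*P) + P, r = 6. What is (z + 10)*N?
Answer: -1015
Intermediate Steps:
I(a, P) = P + P**2 + 3*a (I(a, P) = (3*a + P**2) + P = (P**2 + 3*a) + P = P + P**2 + 3*a)
z = 25 (z = (5/2)*10 = 25)
N = -29 (N = -4 + (-5 - (-2 + (-2)**2 + 3*6)) = -4 + (-5 - (-2 + 4 + 18)) = -4 + (-5 - 1*20) = -4 + (-5 - 20) = -4 - 25 = -29)
(z + 10)*N = (25 + 10)*(-29) = 35*(-29) = -1015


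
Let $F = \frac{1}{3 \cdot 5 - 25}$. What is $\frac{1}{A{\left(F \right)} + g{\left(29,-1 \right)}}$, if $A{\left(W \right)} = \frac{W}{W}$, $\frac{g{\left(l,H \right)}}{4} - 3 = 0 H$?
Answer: $\frac{1}{13} \approx 0.076923$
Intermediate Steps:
$F = - \frac{1}{10}$ ($F = \frac{1}{15 - 25} = \frac{1}{-10} = - \frac{1}{10} \approx -0.1$)
$g{\left(l,H \right)} = 12$ ($g{\left(l,H \right)} = 12 + 4 \cdot 0 H = 12 + 4 \cdot 0 = 12 + 0 = 12$)
$A{\left(W \right)} = 1$
$\frac{1}{A{\left(F \right)} + g{\left(29,-1 \right)}} = \frac{1}{1 + 12} = \frac{1}{13}$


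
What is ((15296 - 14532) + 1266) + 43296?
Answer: 45326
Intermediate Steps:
((15296 - 14532) + 1266) + 43296 = (764 + 1266) + 43296 = 2030 + 43296 = 45326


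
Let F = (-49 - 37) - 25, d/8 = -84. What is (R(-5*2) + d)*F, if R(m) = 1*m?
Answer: 75702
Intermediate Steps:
d = -672 (d = 8*(-84) = -672)
R(m) = m
F = -111 (F = -86 - 25 = -111)
(R(-5*2) + d)*F = (-5*2 - 672)*(-111) = (-10 - 672)*(-111) = -682*(-111) = 75702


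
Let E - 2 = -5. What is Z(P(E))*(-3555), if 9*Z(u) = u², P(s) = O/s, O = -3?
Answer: -395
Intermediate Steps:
E = -3 (E = 2 - 5 = -3)
P(s) = -3/s
Z(u) = u²/9
Z(P(E))*(-3555) = ((-3/(-3))²/9)*(-3555) = ((-3*(-⅓))²/9)*(-3555) = ((⅑)*1²)*(-3555) = ((⅑)*1)*(-3555) = (⅑)*(-3555) = -395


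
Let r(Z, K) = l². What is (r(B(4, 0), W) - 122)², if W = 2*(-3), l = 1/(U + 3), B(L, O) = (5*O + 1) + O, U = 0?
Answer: 1203409/81 ≈ 14857.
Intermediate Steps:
B(L, O) = 1 + 6*O (B(L, O) = (1 + 5*O) + O = 1 + 6*O)
l = ⅓ (l = 1/(0 + 3) = 1/3 = ⅓ ≈ 0.33333)
W = -6
r(Z, K) = ⅑ (r(Z, K) = (⅓)² = ⅑)
(r(B(4, 0), W) - 122)² = (⅑ - 122)² = (-1097/9)² = 1203409/81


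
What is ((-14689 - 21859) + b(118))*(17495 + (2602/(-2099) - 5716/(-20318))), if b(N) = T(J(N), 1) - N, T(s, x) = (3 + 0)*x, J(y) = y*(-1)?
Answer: -13676707373178597/21323741 ≈ -6.4138e+8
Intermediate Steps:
J(y) = -y
T(s, x) = 3*x
b(N) = 3 - N (b(N) = 3*1 - N = 3 - N)
((-14689 - 21859) + b(118))*(17495 + (2602/(-2099) - 5716/(-20318))) = ((-14689 - 21859) + (3 - 1*118))*(17495 + (2602/(-2099) - 5716/(-20318))) = (-36548 + (3 - 118))*(17495 + (2602*(-1/2099) - 5716*(-1/20318))) = (-36548 - 115)*(17495 + (-2602/2099 + 2858/10159)) = -36663*(17495 - 20434776/21323741) = -36663*373038414019/21323741 = -13676707373178597/21323741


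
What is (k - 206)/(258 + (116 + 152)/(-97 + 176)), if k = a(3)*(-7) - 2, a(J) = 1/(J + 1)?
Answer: -66281/82600 ≈ -0.80243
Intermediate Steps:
a(J) = 1/(1 + J)
k = -15/4 (k = -7/(1 + 3) - 2 = -7/4 - 2 = -15/4 ≈ -3.7500)
(k - 206)/(258 + (116 + 152)/(-97 + 176)) = (-15/4 - 206)/(258 + (116 + 152)/(-97 + 176)) = -839/(4*(258 + 268/79)) = -839/(4*20650/79) = -839/4*79/20650 = -66281/82600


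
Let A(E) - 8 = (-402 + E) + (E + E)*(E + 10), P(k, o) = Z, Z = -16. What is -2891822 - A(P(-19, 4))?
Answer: -2891604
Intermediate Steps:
P(k, o) = -16
A(E) = -394 + E + 2*E*(10 + E) (A(E) = 8 + ((-402 + E) + (E + E)*(E + 10)) = 8 + ((-402 + E) + (2*E)*(10 + E)) = 8 + ((-402 + E) + 2*E*(10 + E)) = 8 + (-402 + E + 2*E*(10 + E)) = -394 + E + 2*E*(10 + E))
-2891822 - A(P(-19, 4)) = -2891822 - (-394 + 2*(-16)**2 + 21*(-16)) = -2891822 - (-394 + 2*256 - 336) = -2891822 - (-394 + 512 - 336) = -2891822 - 1*(-218) = -2891822 + 218 = -2891604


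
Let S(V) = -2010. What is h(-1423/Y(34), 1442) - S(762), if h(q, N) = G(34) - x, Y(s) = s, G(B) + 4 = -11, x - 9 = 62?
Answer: 1924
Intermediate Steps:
x = 71 (x = 9 + 62 = 71)
G(B) = -15 (G(B) = -4 - 11 = -15)
h(q, N) = -86 (h(q, N) = -15 - 1*71 = -15 - 71 = -86)
h(-1423/Y(34), 1442) - S(762) = -86 - 1*(-2010) = -86 + 2010 = 1924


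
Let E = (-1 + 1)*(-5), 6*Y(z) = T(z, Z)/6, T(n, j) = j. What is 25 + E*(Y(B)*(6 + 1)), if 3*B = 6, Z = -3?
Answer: 25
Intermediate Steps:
B = 2 (B = (⅓)*6 = 2)
Y(z) = -1/12 (Y(z) = (-3/6)/6 = (-3*⅙)/6 = (⅙)*(-½) = -1/12)
E = 0 (E = 0*(-5) = 0)
25 + E*(Y(B)*(6 + 1)) = 25 + 0*(-(6 + 1)/12) = 25 + 0*(-1/12*7) = 25 + 0*(-7/12) = 25 + 0 = 25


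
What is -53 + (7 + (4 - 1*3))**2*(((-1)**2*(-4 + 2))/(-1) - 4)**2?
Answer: 203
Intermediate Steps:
-53 + (7 + (4 - 1*3))**2*(((-1)**2*(-4 + 2))/(-1) - 4)**2 = -53 + (7 + (4 - 3))**2*((1*(-2))*(-1) - 4)**2 = -53 + (7 + 1)**2*(-2*(-1) - 4)**2 = -53 + 8**2*(2 - 4)**2 = -53 + 64*(-2)**2 = -53 + 64*4 = -53 + 256 = 203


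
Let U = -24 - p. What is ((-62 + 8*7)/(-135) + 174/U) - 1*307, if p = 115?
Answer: -1927837/6255 ≈ -308.21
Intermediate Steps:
U = -139 (U = -24 - 1*115 = -24 - 115 = -139)
((-62 + 8*7)/(-135) + 174/U) - 1*307 = ((-62 + 8*7)/(-135) + 174/(-139)) - 1*307 = ((-62 + 56)*(-1/135) + 174*(-1/139)) - 307 = (-6*(-1/135) - 174/139) - 307 = (2/45 - 174/139) - 307 = -7552/6255 - 307 = -1927837/6255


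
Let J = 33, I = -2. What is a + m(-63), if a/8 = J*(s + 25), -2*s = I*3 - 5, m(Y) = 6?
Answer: 8058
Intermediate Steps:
s = 11/2 (s = -(-2*3 - 5)/2 = -(-6 - 5)/2 = -1/2*(-11) = 11/2 ≈ 5.5000)
a = 8052 (a = 8*(33*(11/2 + 25)) = 8*(33*(61/2)) = 8*(2013/2) = 8052)
a + m(-63) = 8052 + 6 = 8058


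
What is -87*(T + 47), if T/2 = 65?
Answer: -15399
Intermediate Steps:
T = 130 (T = 2*65 = 130)
-87*(T + 47) = -87*(130 + 47) = -87*177 = -15399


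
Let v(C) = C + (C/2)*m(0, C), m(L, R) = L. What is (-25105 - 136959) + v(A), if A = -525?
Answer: -162589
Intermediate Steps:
v(C) = C (v(C) = C + (C/2)*0 = C + 0 = C)
(-25105 - 136959) + v(A) = (-25105 - 136959) - 525 = -162064 - 525 = -162589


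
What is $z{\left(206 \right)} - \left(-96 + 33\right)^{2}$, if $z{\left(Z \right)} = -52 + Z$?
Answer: $-3815$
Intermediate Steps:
$z{\left(206 \right)} - \left(-96 + 33\right)^{2} = \left(-52 + 206\right) - \left(-96 + 33\right)^{2} = 154 - \left(-63\right)^{2} = 154 - 3969 = -3815$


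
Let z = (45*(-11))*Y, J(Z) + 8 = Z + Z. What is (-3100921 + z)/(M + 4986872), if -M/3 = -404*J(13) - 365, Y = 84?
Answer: -3142501/5009783 ≈ -0.62727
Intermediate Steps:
J(Z) = -8 + 2*Z (J(Z) = -8 + (Z + Z) = -8 + 2*Z)
z = -41580 (z = (45*(-11))*84 = -495*84 = -41580)
M = 22911 (M = -3*(-404*(-8 + 2*13) - 365) = -3*(-404*(-8 + 26) - 365) = -3*(-404*18 - 365) = -3*(-7272 - 365) = -3*(-7637) = 22911)
(-3100921 + z)/(M + 4986872) = (-3100921 - 41580)/(22911 + 4986872) = -3142501/5009783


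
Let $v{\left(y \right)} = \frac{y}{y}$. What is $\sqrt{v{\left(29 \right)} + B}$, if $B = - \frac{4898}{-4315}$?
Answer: $\frac{\sqrt{39754095}}{4315} \approx 1.4612$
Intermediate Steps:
$B = \frac{4898}{4315}$ ($B = \left(-4898\right) \left(- \frac{1}{4315}\right) = \frac{4898}{4315} \approx 1.1351$)
$v{\left(y \right)} = 1$
$\sqrt{v{\left(29 \right)} + B} = \sqrt{1 + \frac{4898}{4315}} = \sqrt{\frac{9213}{4315}} = \frac{\sqrt{39754095}}{4315}$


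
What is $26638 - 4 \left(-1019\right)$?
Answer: $30714$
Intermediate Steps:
$26638 - 4 \left(-1019\right) = 26638 - -4076 = 26638 + 4076 = 30714$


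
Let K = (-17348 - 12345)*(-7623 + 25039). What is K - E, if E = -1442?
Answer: -517131846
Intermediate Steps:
K = -517133288 (K = -29693*17416 = -517133288)
K - E = -517133288 - 1*(-1442) = -517133288 + 1442 = -517131846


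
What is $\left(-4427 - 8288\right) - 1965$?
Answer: $-14680$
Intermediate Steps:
$\left(-4427 - 8288\right) - 1965 = -12715 - 1965 = -14680$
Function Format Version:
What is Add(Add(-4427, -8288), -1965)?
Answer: -14680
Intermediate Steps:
Add(Add(-4427, -8288), -1965) = Add(-12715, -1965) = -14680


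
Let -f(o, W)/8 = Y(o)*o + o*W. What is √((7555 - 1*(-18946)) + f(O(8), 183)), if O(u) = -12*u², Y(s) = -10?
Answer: √1089413 ≈ 1043.8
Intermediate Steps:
f(o, W) = 80*o - 8*W*o (f(o, W) = -8*(-10*o + o*W) = -8*(-10*o + W*o) = 80*o - 8*W*o)
√((7555 - 1*(-18946)) + f(O(8), 183)) = √((7555 - 1*(-18946)) + 8*(-12*8²)*(10 - 1*183)) = √((7555 + 18946) + 8*(-12*64)*(10 - 183)) = √(26501 + 8*(-768)*(-173)) = √(26501 + 1062912) = √1089413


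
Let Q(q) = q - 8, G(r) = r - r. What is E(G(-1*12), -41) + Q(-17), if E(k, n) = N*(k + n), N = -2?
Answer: 57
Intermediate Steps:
G(r) = 0
Q(q) = -8 + q
E(k, n) = -2*k - 2*n (E(k, n) = -2*(k + n) = -2*k - 2*n)
E(G(-1*12), -41) + Q(-17) = (-2*0 - 2*(-41)) + (-8 - 17) = (0 + 82) - 25 = 82 - 25 = 57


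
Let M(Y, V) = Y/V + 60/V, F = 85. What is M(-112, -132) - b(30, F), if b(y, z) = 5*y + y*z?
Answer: -89087/33 ≈ -2699.6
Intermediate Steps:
M(Y, V) = 60/V + Y/V
M(-112, -132) - b(30, F) = (60 - 112)/(-132) - 30*(5 + 85) = -1/132*(-52) - 30*90 = 13/33 - 1*2700 = 13/33 - 2700 = -89087/33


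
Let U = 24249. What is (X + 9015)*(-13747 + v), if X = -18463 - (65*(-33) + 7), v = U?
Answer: -76769620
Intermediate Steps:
v = 24249
X = -16325 (X = -18463 - (-2145 + 7) = -18463 - 1*(-2138) = -18463 + 2138 = -16325)
(X + 9015)*(-13747 + v) = (-16325 + 9015)*(-13747 + 24249) = -7310*10502 = -76769620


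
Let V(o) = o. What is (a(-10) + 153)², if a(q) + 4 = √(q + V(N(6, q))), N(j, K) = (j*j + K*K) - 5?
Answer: 25600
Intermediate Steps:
N(j, K) = -5 + K² + j² (N(j, K) = (j² + K²) - 5 = (K² + j²) - 5 = -5 + K² + j²)
a(q) = -4 + √(31 + q + q²) (a(q) = -4 + √(q + (-5 + q² + 6²)) = -4 + √(q + (-5 + q² + 36)) = -4 + √(q + (31 + q²)) = -4 + √(31 + q + q²))
(a(-10) + 153)² = ((-4 + √(31 - 10 + (-10)²)) + 153)² = ((-4 + √(31 - 10 + 100)) + 153)² = ((-4 + √121) + 153)² = ((-4 + 11) + 153)² = (7 + 153)² = 160² = 25600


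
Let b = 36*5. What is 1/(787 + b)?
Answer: 1/967 ≈ 0.0010341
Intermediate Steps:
b = 180
1/(787 + b) = 1/(787 + 180) = 1/967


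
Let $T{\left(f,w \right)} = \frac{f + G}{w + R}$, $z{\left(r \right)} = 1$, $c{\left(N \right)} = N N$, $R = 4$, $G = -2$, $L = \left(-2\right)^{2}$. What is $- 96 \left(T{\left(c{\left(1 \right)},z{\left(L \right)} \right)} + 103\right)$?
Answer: $- \frac{49344}{5} \approx -9868.8$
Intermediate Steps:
$L = 4$
$c{\left(N \right)} = N^{2}$
$T{\left(f,w \right)} = \frac{-2 + f}{4 + w}$ ($T{\left(f,w \right)} = \frac{f - 2}{w + 4} = \frac{-2 + f}{4 + w}$)
$- 96 \left(T{\left(c{\left(1 \right)},z{\left(L \right)} \right)} + 103\right) = - 96 \left(\frac{-2 + 1^{2}}{4 + 1} + 103\right) = - 96 \left(\frac{-2 + 1}{5} + 103\right) = - 96 \left(\frac{1}{5} \left(-1\right) + 103\right) = - 96 \left(- \frac{1}{5} + 103\right) = \left(-96\right) \frac{514}{5} = - \frac{49344}{5}$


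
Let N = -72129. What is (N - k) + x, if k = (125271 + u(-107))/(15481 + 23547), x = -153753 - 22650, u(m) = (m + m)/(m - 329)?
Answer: -2114563412513/8508104 ≈ -2.4854e+5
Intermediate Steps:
u(m) = 2*m/(-329 + m) (u(m) = (2*m)/(-329 + m) = 2*m/(-329 + m))
x = -176403
k = 27309185/8508104 (k = (125271 + 2*(-107)/(-329 - 107))/(15481 + 23547) = (125271 + 2*(-107)/(-436))/39028 = (125271 + 2*(-107)*(-1/436))*(1/39028) = (125271 + 107/218)*(1/39028) = (27309185/218)*(1/39028) = 27309185/8508104 ≈ 3.2098)
(N - k) + x = (-72129 - 1*27309185/8508104) - 176403 = (-72129 - 27309185/8508104) - 176403 = -613708342601/8508104 - 176403 = -2114563412513/8508104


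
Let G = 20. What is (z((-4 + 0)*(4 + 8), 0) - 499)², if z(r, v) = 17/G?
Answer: 99261369/400 ≈ 2.4815e+5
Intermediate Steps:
z(r, v) = 17/20
(z((-4 + 0)*(4 + 8), 0) - 499)² = (17/20 - 499)² = (-9963/20)² = 99261369/400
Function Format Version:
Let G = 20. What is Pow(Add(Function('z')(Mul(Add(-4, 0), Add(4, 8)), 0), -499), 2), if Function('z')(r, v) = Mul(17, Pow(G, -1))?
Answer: Rational(99261369, 400) ≈ 2.4815e+5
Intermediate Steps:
Function('z')(r, v) = Rational(17, 20) (Function('z')(r, v) = Mul(17, Pow(20, -1)) = Mul(17, Rational(1, 20)) = Rational(17, 20))
Pow(Add(Function('z')(Mul(Add(-4, 0), Add(4, 8)), 0), -499), 2) = Pow(Add(Rational(17, 20), -499), 2) = Pow(Rational(-9963, 20), 2) = Rational(99261369, 400)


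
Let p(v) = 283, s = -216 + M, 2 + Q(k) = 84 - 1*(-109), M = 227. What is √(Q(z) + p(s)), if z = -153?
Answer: √474 ≈ 21.772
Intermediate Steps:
Q(k) = 191 (Q(k) = -2 + (84 - 1*(-109)) = -2 + (84 + 109) = -2 + 193 = 191)
s = 11 (s = -216 + 227 = 11)
√(Q(z) + p(s)) = √(191 + 283) = √474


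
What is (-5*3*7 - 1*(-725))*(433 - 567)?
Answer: -83080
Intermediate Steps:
(-5*3*7 - 1*(-725))*(433 - 567) = (-15*7 + 725)*(-134) = (-105 + 725)*(-134) = 620*(-134) = -83080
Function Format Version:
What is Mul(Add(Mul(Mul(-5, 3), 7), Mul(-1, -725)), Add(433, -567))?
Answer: -83080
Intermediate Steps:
Mul(Add(Mul(Mul(-5, 3), 7), Mul(-1, -725)), Add(433, -567)) = Mul(Add(Mul(-15, 7), 725), -134) = Mul(Add(-105, 725), -134) = Mul(620, -134) = -83080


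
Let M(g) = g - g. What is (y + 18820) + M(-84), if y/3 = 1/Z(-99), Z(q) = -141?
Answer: 884539/47 ≈ 18820.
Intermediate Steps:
M(g) = 0
y = -1/47 (y = 3/(-141) = 3*(-1/141) = -1/47 ≈ -0.021277)
(y + 18820) + M(-84) = (-1/47 + 18820) + 0 = 884539/47 + 0 = 884539/47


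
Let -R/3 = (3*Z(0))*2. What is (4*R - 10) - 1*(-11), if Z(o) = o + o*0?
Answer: 1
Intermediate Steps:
Z(o) = o (Z(o) = o + 0 = o)
R = 0 (R = -3*3*0*2 = -0*2 = -3*0 = 0)
(4*R - 10) - 1*(-11) = (4*0 - 10) - 1*(-11) = (0 - 10) + 11 = -10 + 11 = 1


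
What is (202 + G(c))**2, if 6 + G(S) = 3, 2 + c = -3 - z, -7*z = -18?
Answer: 39601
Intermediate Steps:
z = 18/7 (z = -1/7*(-18) = 18/7 ≈ 2.5714)
c = -53/7 (c = -2 + (-3 - 1*18/7) = -2 + (-3 - 18/7) = -2 - 39/7 = -53/7 ≈ -7.5714)
G(S) = -3 (G(S) = -6 + 3 = -3)
(202 + G(c))**2 = (202 - 3)**2 = 199**2 = 39601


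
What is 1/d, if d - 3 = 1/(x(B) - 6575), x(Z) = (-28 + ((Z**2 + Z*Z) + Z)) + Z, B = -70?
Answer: 3057/9172 ≈ 0.33330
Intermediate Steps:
x(Z) = -28 + 2*Z + 2*Z**2 (x(Z) = (-28 + ((Z**2 + Z**2) + Z)) + Z = (-28 + (2*Z**2 + Z)) + Z = (-28 + (Z + 2*Z**2)) + Z = (-28 + Z + 2*Z**2) + Z = -28 + 2*Z + 2*Z**2)
d = 9172/3057 (d = 3 + 1/((-28 + 2*(-70) + 2*(-70)**2) - 6575) = 3 + 1/((-28 - 140 + 2*4900) - 6575) = 3 + 1/((-28 - 140 + 9800) - 6575) = 3 + 1/(9632 - 6575) = 3 + 1/3057 = 9172/3057 ≈ 3.0003)
1/d = 1/(9172/3057) = 3057/9172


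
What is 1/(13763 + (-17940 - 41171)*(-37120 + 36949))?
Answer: 1/10121744 ≈ 9.8797e-8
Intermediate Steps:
1/(13763 + (-17940 - 41171)*(-37120 + 36949)) = 1/(13763 - 59111*(-171)) = 1/(13763 + 10107981) = 1/10121744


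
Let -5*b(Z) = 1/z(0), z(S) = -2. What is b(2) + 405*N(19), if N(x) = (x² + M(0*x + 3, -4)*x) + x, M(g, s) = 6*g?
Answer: 2924101/10 ≈ 2.9241e+5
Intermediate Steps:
b(Z) = ⅒ (b(Z) = -⅕/(-2) = -⅕*(-½) = ⅒)
N(x) = x² + 19*x (N(x) = (x² + (6*(0*x + 3))*x) + x = (x² + (6*(0 + 3))*x) + x = (x² + (6*3)*x) + x = (x² + 18*x) + x = x² + 19*x)
b(2) + 405*N(19) = ⅒ + 405*(19*(19 + 19)) = ⅒ + 405*(19*38) = ⅒ + 405*722 = ⅒ + 292410 = 2924101/10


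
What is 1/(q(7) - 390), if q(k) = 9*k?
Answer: -1/327 ≈ -0.0030581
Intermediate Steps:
1/(q(7) - 390) = 1/(9*7 - 390) = 1/(63 - 390) = 1/(-327) = -1/327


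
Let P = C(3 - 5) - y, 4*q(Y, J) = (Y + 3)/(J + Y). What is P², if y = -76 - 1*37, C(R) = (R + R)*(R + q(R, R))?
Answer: 235225/16 ≈ 14702.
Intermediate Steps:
q(Y, J) = (3 + Y)/(4*(J + Y)) (q(Y, J) = ((Y + 3)/(J + Y))/4 = ((3 + Y)/(J + Y))/4 = (3 + Y)/(4*(J + Y)))
C(R) = 2*R*(R + (3 + R)/(8*R)) (C(R) = (R + R)*(R + (3 + R)/(4*(R + R))) = (2*R)*(R + (3 + R)/(4*((2*R)))) = (2*R)*(R + (1/(2*R))*(3 + R)/4) = (2*R)*(R + (3 + R)/(8*R)) = 2*R*(R + (3 + R)/(8*R)))
y = -113 (y = -76 - 37 = -113)
P = 485/4 (P = (¾ + 2*(3 - 5)² + (3 - 5)/4) - 1*(-113) = (¾ + 2*(-2)² + (¼)*(-2)) + 113 = (¾ + 2*4 - ½) + 113 = (¾ + 8 - ½) + 113 = 33/4 + 113 = 485/4 ≈ 121.25)
P² = (485/4)² = 235225/16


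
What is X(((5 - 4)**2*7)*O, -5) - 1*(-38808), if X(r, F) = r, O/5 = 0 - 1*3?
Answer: 38703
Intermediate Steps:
O = -15 (O = 5*(0 - 1*3) = 5*(0 - 3) = 5*(-3) = -15)
X(((5 - 4)**2*7)*O, -5) - 1*(-38808) = ((5 - 4)**2*7)*(-15) - 1*(-38808) = (1**2*7)*(-15) + 38808 = (1*7)*(-15) + 38808 = 7*(-15) + 38808 = -105 + 38808 = 38703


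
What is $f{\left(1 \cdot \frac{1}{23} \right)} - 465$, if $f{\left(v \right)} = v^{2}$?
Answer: $- \frac{245984}{529} \approx -465.0$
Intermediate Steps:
$f{\left(1 \cdot \frac{1}{23} \right)} - 465 = \left(1 \cdot \frac{1}{23}\right)^{2} - 465 = \left(\frac{1}{23}\right)^{2} - 465 = \frac{1}{529} - 465 = - \frac{245984}{529}$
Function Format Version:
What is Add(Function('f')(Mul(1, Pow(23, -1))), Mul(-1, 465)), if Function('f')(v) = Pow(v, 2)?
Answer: Rational(-245984, 529) ≈ -465.00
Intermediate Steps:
Add(Function('f')(Mul(1, Pow(23, -1))), Mul(-1, 465)) = Add(Pow(Mul(1, Pow(23, -1)), 2), Mul(-1, 465)) = Add(Pow(Mul(1, Rational(1, 23)), 2), -465) = Add(Pow(Rational(1, 23), 2), -465) = Add(Rational(1, 529), -465) = Rational(-245984, 529)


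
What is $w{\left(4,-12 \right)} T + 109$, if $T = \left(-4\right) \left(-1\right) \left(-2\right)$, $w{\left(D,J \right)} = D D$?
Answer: $-19$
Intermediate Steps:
$w{\left(D,J \right)} = D^{2}$
$T = -8$ ($T = 4 \left(-2\right) = -8$)
$w{\left(4,-12 \right)} T + 109 = 4^{2} \left(-8\right) + 109 = 16 \left(-8\right) + 109 = -128 + 109 = -19$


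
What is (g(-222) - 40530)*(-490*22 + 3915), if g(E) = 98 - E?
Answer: 276041650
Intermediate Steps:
(g(-222) - 40530)*(-490*22 + 3915) = ((98 - 1*(-222)) - 40530)*(-490*22 + 3915) = ((98 + 222) - 40530)*(-10780 + 3915) = (320 - 40530)*(-6865) = -40210*(-6865) = 276041650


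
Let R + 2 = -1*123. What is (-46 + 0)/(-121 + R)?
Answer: 23/123 ≈ 0.18699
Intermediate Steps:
R = -125 (R = -2 - 1*123 = -2 - 123 = -125)
(-46 + 0)/(-121 + R) = (-46 + 0)/(-121 - 125) = -46/(-246) = -46*(-1/246) = 23/123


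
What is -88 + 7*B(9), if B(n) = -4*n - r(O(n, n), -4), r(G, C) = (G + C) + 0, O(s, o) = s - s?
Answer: -312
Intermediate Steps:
O(s, o) = 0
r(G, C) = C + G (r(G, C) = (C + G) + 0 = C + G)
B(n) = 4 - 4*n (B(n) = -4*n - (-4 + 0) = -4*n - 1*(-4) = -4*n + 4 = 4 - 4*n)
-88 + 7*B(9) = -88 + 7*(4 - 4*9) = -88 + 7*(4 - 36) = -88 + 7*(-32) = -88 - 224 = -312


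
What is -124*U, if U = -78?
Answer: 9672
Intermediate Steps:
-124*U = -124*(-78) = 9672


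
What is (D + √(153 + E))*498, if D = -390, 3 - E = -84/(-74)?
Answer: -194220 + 498*√212010/37 ≈ -1.8802e+5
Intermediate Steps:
E = 69/37 (E = 3 - (-84)/(-74) = 3 - (-84)*(-1)/74 = 3 - 1*42/37 = 3 - 42/37 = 69/37 ≈ 1.8649)
(D + √(153 + E))*498 = (-390 + √(153 + 69/37))*498 = (-390 + √(5730/37))*498 = (-390 + √212010/37)*498 = -194220 + 498*√212010/37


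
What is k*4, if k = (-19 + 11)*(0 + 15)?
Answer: -480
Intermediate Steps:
k = -120 (k = -8*15 = -120)
k*4 = -120*4 = -480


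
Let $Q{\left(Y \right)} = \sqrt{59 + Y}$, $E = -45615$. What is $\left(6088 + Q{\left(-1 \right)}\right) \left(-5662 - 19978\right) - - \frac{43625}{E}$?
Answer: $- \frac{1424066736085}{9123} - 25640 \sqrt{58} \approx -1.5629 \cdot 10^{8}$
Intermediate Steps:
$\left(6088 + Q{\left(-1 \right)}\right) \left(-5662 - 19978\right) - - \frac{43625}{E} = \left(6088 + \sqrt{59 - 1}\right) \left(-5662 - 19978\right) - - \frac{43625}{-45615} = \left(6088 + \sqrt{58}\right) \left(-25640\right) - \left(-43625\right) \left(- \frac{1}{45615}\right) = \left(-156096320 - 25640 \sqrt{58}\right) - \frac{8725}{9123} = - \frac{1424066736085}{9123} - 25640 \sqrt{58}$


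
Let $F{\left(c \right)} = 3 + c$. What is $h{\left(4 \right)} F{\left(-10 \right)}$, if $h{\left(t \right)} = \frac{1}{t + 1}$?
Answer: $- \frac{7}{5} \approx -1.4$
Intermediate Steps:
$h{\left(t \right)} = \frac{1}{1 + t}$
$h{\left(4 \right)} F{\left(-10 \right)} = \frac{3 - 10}{1 + 4} = \frac{1}{5} \left(-7\right) = - \frac{7}{5}$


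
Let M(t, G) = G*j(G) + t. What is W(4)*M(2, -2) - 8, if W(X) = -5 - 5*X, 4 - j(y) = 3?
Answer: -8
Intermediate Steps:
j(y) = 1 (j(y) = 4 - 1*3 = 4 - 3 = 1)
M(t, G) = G + t (M(t, G) = G*1 + t = G + t)
W(4)*M(2, -2) - 8 = (-5 - 5*4)*(-2 + 2) - 8 = (-5 - 20)*0 - 8 = -25*0 - 8 = 0 - 8 = -8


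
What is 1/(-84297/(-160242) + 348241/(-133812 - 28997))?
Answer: -511545878/825069099 ≈ -0.62000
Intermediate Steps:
1/(-84297/(-160242) + 348241/(-133812 - 28997)) = 1/(-84297*(-1/160242) + 348241/(-162809)) = 1/(28099/53414 + 348241*(-1/162809)) = 1/(28099/53414 - 348241/162809) = 1/(-825069099/511545878) = -511545878/825069099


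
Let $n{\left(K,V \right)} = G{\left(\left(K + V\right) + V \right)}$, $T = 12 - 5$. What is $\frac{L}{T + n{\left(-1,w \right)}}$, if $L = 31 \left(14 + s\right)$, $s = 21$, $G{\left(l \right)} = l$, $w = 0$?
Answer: $\frac{1085}{6} \approx 180.83$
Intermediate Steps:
$T = 7$
$n{\left(K,V \right)} = K + 2 V$ ($n{\left(K,V \right)} = \left(K + V\right) + V = K + 2 V$)
$L = 1085$ ($L = 31 \left(14 + 21\right) = 31 \cdot 35 = 1085$)
$\frac{L}{T + n{\left(-1,w \right)}} = \frac{1085}{7 + \left(-1 + 2 \cdot 0\right)} = \frac{1085}{7 + \left(-1 + 0\right)} = \frac{1085}{7 - 1} = \frac{1085}{6}$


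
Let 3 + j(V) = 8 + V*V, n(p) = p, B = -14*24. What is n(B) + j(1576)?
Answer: 2483445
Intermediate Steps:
B = -336
j(V) = 5 + V**2 (j(V) = -3 + (8 + V*V) = -3 + (8 + V**2) = 5 + V**2)
n(B) + j(1576) = -336 + (5 + 1576**2) = -336 + (5 + 2483776) = -336 + 2483781 = 2483445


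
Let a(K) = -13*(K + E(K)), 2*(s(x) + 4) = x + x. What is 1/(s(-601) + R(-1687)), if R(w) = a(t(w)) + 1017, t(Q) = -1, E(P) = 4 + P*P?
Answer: 1/360 ≈ 0.0027778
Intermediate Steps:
E(P) = 4 + P²
s(x) = -4 + x (s(x) = -4 + (x + x)/2 = -4 + (2*x)/2 = -4 + x)
a(K) = -52 - 13*K - 13*K² (a(K) = -13*(K + (4 + K²)) = -13*(4 + K + K²) = -52 - 13*K - 13*K²)
R(w) = 965 (R(w) = (-52 - 13*(-1) - 13*(-1)²) + 1017 = (-52 + 13 - 13*1) + 1017 = (-52 + 13 - 13) + 1017 = -52 + 1017 = 965)
1/(s(-601) + R(-1687)) = 1/((-4 - 601) + 965) = 1/(-605 + 965) = 1/360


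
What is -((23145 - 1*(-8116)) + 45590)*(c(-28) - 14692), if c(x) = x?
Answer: 1131246720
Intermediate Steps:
-((23145 - 1*(-8116)) + 45590)*(c(-28) - 14692) = -((23145 - 1*(-8116)) + 45590)*(-28 - 14692) = -((23145 + 8116) + 45590)*(-14720) = -(31261 + 45590)*(-14720) = -76851*(-14720) = -1*(-1131246720) = 1131246720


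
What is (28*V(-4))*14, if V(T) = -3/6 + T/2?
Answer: -980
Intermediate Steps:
V(T) = -1/2 + T/2 (V(T) = -3*1/6 + T*(1/2) = -1/2 + T/2)
(28*V(-4))*14 = (28*(-1/2 + (1/2)*(-4)))*14 = (28*(-1/2 - 2))*14 = (28*(-5/2))*14 = -70*14 = -980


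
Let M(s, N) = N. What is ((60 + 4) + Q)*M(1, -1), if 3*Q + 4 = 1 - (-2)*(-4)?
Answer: -181/3 ≈ -60.333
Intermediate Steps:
Q = -11/3 (Q = -4/3 + (1 - (-2)*(-4))/3 = -4/3 + (1 - 2*4)/3 = -4/3 + (1 - 8)/3 = -4/3 + (⅓)*(-7) = -4/3 - 7/3 = -11/3 ≈ -3.6667)
((60 + 4) + Q)*M(1, -1) = ((60 + 4) - 11/3)*(-1) = (64 - 11/3)*(-1) = (181/3)*(-1) = -181/3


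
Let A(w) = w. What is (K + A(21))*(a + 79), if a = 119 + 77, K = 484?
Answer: 138875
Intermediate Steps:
a = 196
(K + A(21))*(a + 79) = (484 + 21)*(196 + 79) = 505*275 = 138875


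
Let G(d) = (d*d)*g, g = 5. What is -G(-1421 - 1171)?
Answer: -33592320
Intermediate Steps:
G(d) = 5*d**2 (G(d) = (d*d)*5 = d**2*5 = 5*d**2)
-G(-1421 - 1171) = -5*(-1421 - 1171)**2 = -5*(-2592)**2 = -5*6718464 = -1*33592320 = -33592320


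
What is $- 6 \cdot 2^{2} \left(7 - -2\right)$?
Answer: $-216$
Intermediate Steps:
$- 6 \cdot 2^{2} \left(7 - -2\right) = \left(-6\right) 4 \left(7 + 2\right) = \left(-24\right) 9 = -216$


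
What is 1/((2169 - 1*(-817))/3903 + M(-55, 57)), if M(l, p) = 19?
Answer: 3903/77143 ≈ 0.050594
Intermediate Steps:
1/((2169 - 1*(-817))/3903 + M(-55, 57)) = 1/((2169 - 1*(-817))/3903 + 19) = 1/((2169 + 817)*(1/3903) + 19) = 1/(2986*(1/3903) + 19) = 1/(2986/3903 + 19) = 1/(77143/3903) = 3903/77143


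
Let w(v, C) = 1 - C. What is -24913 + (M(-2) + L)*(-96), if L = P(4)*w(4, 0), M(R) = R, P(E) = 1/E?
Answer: -24745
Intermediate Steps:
L = 1/4 (L = (1 - 1*0)/4 = (1 + 0)/4 = (1/4)*1 = 1/4 ≈ 0.25000)
-24913 + (M(-2) + L)*(-96) = -24913 + (-2 + 1/4)*(-96) = -24913 - 7/4*(-96) = -24913 + 168 = -24745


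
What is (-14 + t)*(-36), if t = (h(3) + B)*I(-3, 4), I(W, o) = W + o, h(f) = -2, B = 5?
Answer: 396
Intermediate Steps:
t = 3 (t = (-2 + 5)*(-3 + 4) = 3*1 = 3)
(-14 + t)*(-36) = (-14 + 3)*(-36) = -11*(-36) = 396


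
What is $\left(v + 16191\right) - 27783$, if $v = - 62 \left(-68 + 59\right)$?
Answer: $-11034$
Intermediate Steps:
$v = 558$ ($v = \left(-62\right) \left(-9\right) = 558$)
$\left(v + 16191\right) - 27783 = \left(558 + 16191\right) - 27783 = 16749 - 27783 = -11034$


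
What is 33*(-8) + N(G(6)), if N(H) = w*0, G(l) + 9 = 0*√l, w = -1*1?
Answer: -264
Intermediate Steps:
w = -1
G(l) = -9 (G(l) = -9 + 0*√l = -9 + 0 = -9)
N(H) = 0 (N(H) = -1*0 = 0)
33*(-8) + N(G(6)) = 33*(-8) + 0 = -264 + 0 = -264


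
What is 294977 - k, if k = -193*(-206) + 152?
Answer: 255067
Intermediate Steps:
k = 39910 (k = 39758 + 152 = 39910)
294977 - k = 294977 - 1*39910 = 294977 - 39910 = 255067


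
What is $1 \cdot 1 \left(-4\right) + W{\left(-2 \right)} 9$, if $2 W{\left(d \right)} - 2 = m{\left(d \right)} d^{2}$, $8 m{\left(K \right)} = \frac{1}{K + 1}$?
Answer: $\frac{11}{4} \approx 2.75$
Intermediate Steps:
$m{\left(K \right)} = \frac{1}{8 \left(1 + K\right)}$ ($m{\left(K \right)} = \frac{1}{8 \left(K + 1\right)} = \frac{1}{8 \left(1 + K\right)}$)
$W{\left(d \right)} = 1 + \frac{d^{2}}{16 \left(1 + d\right)}$ ($W{\left(d \right)} = 1 + \frac{\frac{1}{8 \left(1 + d\right)} d^{2}}{2} = 1 + \frac{\frac{1}{8} d^{2} \frac{1}{1 + d}}{2} = 1 + \frac{d^{2}}{16 \left(1 + d\right)}$)
$1 \cdot 1 \left(-4\right) + W{\left(-2 \right)} 9 = 1 \cdot 1 \left(-4\right) + \frac{1 - 2 + \frac{\left(-2\right)^{2}}{16}}{1 - 2} \cdot 9 = 1 \left(-4\right) + \frac{1 - 2 + \frac{1}{16} \cdot 4}{-1} \cdot 9 = -4 + - (1 - 2 + \frac{1}{4}) 9 = -4 + \left(-1\right) \left(- \frac{3}{4}\right) 9 = -4 + \frac{3}{4} \cdot 9 = -4 + \frac{27}{4} = \frac{11}{4}$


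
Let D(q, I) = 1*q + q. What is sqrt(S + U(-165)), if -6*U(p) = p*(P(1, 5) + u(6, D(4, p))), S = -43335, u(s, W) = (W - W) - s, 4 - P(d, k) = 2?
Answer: I*sqrt(43445) ≈ 208.43*I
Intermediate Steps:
P(d, k) = 2 (P(d, k) = 4 - 1*2 = 4 - 2 = 2)
D(q, I) = 2*q (D(q, I) = q + q = 2*q)
u(s, W) = -s (u(s, W) = 0 - s = -s)
U(p) = 2*p/3 (U(p) = -p*(2 - 1*6)/6 = -p*(2 - 6)/6 = -p*(-4)/6 = -(-2)*p/3 = 2*p/3)
sqrt(S + U(-165)) = sqrt(-43335 + (2/3)*(-165)) = sqrt(-43335 - 110) = sqrt(-43445) = I*sqrt(43445)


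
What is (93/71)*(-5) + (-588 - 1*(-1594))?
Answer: 70961/71 ≈ 999.45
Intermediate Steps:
(93/71)*(-5) + (-588 - 1*(-1594)) = (93*(1/71))*(-5) + (-588 + 1594) = (93/71)*(-5) + 1006 = -465/71 + 1006 = 70961/71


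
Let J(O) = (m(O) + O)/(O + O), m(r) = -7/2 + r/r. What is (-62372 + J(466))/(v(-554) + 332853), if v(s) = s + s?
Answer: -116260481/618372680 ≈ -0.18801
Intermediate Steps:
v(s) = 2*s
m(r) = -5/2 (m(r) = -7*½ + 1 = -7/2 + 1 = -5/2)
J(O) = (-5/2 + O)/(2*O) (J(O) = (-5/2 + O)/(O + O) = (-5/2 + O)/((2*O)) = (-5/2 + O)*(1/(2*O)) = (-5/2 + O)/(2*O))
(-62372 + J(466))/(v(-554) + 332853) = (-62372 + (¼)*(-5 + 2*466)/466)/(2*(-554) + 332853) = (-62372 + (¼)*(1/466)*(-5 + 932))/(-1108 + 332853) = (-62372 + (¼)*(1/466)*927)/331745 = (-62372 + 927/1864)*(1/331745) = -116260481/1864*1/331745 = -116260481/618372680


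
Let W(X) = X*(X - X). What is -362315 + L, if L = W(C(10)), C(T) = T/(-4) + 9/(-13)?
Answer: -362315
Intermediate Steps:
C(T) = -9/13 - T/4 (C(T) = T*(-¼) + 9*(-1/13) = -T/4 - 9/13 = -9/13 - T/4)
W(X) = 0 (W(X) = X*0 = 0)
L = 0
-362315 + L = -362315 + 0 = -362315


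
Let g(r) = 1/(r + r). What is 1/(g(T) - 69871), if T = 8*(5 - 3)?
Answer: -32/2235871 ≈ -1.4312e-5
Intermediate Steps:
T = 16 (T = 8*2 = 16)
g(r) = 1/(2*r)
1/(g(T) - 69871) = 1/((½)/16 - 69871) = 1/((½)*(1/16) - 69871) = 1/(1/32 - 69871) = 1/(-2235871/32) = -32/2235871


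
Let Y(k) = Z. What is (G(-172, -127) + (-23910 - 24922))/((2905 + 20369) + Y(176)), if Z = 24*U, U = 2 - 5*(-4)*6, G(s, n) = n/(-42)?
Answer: -2050817/1100484 ≈ -1.8636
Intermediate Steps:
G(s, n) = -n/42 (G(s, n) = n*(-1/42) = -n/42)
U = 122 (U = 2 - (-20)*6 = 2 - 1*(-120) = 2 + 120 = 122)
Z = 2928 (Z = 24*122 = 2928)
Y(k) = 2928
(G(-172, -127) + (-23910 - 24922))/((2905 + 20369) + Y(176)) = (-1/42*(-127) + (-23910 - 24922))/((2905 + 20369) + 2928) = (127/42 - 48832)/(23274 + 2928) = -2050817/42/26202 = -2050817/42*1/26202 = -2050817/1100484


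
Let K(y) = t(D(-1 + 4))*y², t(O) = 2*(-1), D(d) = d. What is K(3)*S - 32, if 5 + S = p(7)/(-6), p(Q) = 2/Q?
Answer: 412/7 ≈ 58.857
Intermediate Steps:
S = -106/21 (S = -5 + (2/7)/(-6) = -5 + (2*(⅐))*(-⅙) = -5 + (2/7)*(-⅙) = -5 - 1/21 = -106/21 ≈ -5.0476)
t(O) = -2
K(y) = -2*y²
K(3)*S - 32 = -2*3²*(-106/21) - 32 = -2*9*(-106/21) - 32 = -18*(-106/21) - 32 = 636/7 - 32 = 412/7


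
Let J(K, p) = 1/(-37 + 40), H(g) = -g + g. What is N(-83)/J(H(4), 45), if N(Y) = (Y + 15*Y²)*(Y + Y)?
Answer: -51419496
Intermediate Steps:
H(g) = 0
J(K, p) = ⅓ (J(K, p) = 1/3 = ⅓)
N(Y) = 2*Y*(Y + 15*Y²) (N(Y) = (Y + 15*Y²)*(2*Y) = 2*Y*(Y + 15*Y²))
N(-83)/J(H(4), 45) = ((-83)²*(2 + 30*(-83)))/(⅓) = (6889*(2 - 2490))*3 = (6889*(-2488))*3 = -17139832*3 = -51419496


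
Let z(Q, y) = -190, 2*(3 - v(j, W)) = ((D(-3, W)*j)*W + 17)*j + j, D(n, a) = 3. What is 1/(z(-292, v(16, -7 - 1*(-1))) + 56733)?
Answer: 1/56543 ≈ 1.7686e-5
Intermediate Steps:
v(j, W) = 3 - j/2 - j*(17 + 3*W*j)/2 (v(j, W) = 3 - (((3*j)*W + 17)*j + j)/2 = 3 - ((3*W*j + 17)*j + j)/2 = 3 - ((17 + 3*W*j)*j + j)/2 = 3 - (j*(17 + 3*W*j) + j)/2 = 3 - (j + j*(17 + 3*W*j))/2 = 3 + (-j/2 - j*(17 + 3*W*j)/2) = 3 - j/2 - j*(17 + 3*W*j)/2)
1/(z(-292, v(16, -7 - 1*(-1))) + 56733) = 1/(-190 + 56733) = 1/56543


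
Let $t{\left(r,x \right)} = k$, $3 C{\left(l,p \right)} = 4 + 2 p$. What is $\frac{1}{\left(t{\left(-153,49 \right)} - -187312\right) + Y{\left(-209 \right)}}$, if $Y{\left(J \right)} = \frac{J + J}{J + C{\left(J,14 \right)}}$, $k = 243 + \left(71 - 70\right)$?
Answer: $\frac{595}{111597074} \approx 5.3317 \cdot 10^{-6}$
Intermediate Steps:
$C{\left(l,p \right)} = \frac{4}{3} + \frac{2 p}{3}$ ($C{\left(l,p \right)} = \frac{4 + 2 p}{3} = \frac{4}{3} + \frac{2 p}{3}$)
$k = 244$ ($k = 243 + 1 = 244$)
$t{\left(r,x \right)} = 244$
$Y{\left(J \right)} = \frac{2 J}{\frac{32}{3} + J}$ ($Y{\left(J \right)} = \frac{J + J}{J + \left(\frac{4}{3} + \frac{2}{3} \cdot 14\right)} = \frac{2 J}{J + \left(\frac{4}{3} + \frac{28}{3}\right)} = \frac{2 J}{J + \frac{32}{3}} = \frac{2 J}{\frac{32}{3} + J}$)
$\frac{1}{\left(t{\left(-153,49 \right)} - -187312\right) + Y{\left(-209 \right)}} = \frac{1}{\left(244 - -187312\right) + 6 \left(-209\right) \frac{1}{32 + 3 \left(-209\right)}} = \frac{1}{\left(244 + 187312\right) + 6 \left(-209\right) \frac{1}{32 - 627}} = \frac{1}{187556 + 6 \left(-209\right) \frac{1}{-595}} = \frac{1}{187556 + 6 \left(-209\right) \left(- \frac{1}{595}\right)} = \frac{1}{187556 + \frac{1254}{595}} = \frac{1}{\frac{111597074}{595}} = \frac{595}{111597074}$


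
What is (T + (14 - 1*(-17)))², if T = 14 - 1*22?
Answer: 529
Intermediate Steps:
T = -8 (T = 14 - 22 = -8)
(T + (14 - 1*(-17)))² = (-8 + (14 - 1*(-17)))² = (-8 + (14 + 17))² = (-8 + 31)² = 23² = 529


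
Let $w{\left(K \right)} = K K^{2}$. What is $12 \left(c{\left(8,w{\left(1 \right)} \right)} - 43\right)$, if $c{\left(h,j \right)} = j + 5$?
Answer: $-444$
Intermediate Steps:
$w{\left(K \right)} = K^{3}$
$c{\left(h,j \right)} = 5 + j$
$12 \left(c{\left(8,w{\left(1 \right)} \right)} - 43\right) = 12 \left(\left(5 + 1^{3}\right) - 43\right) = 12 \left(\left(5 + 1\right) - 43\right) = 12 \left(6 - 43\right) = 12 \left(-37\right) = -444$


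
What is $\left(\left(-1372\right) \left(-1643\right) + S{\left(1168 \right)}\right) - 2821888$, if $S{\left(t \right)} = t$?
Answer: $-566524$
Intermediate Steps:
$\left(\left(-1372\right) \left(-1643\right) + S{\left(1168 \right)}\right) - 2821888 = \left(\left(-1372\right) \left(-1643\right) + 1168\right) - 2821888 = \left(2254196 + 1168\right) - 2821888 = 2255364 - 2821888 = -566524$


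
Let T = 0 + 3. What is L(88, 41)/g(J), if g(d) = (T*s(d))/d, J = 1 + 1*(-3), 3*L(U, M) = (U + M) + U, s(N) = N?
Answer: 217/9 ≈ 24.111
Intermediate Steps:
T = 3
L(U, M) = M/3 + 2*U/3 (L(U, M) = ((U + M) + U)/3 = ((M + U) + U)/3 = (M + 2*U)/3 = M/3 + 2*U/3)
J = -2 (J = 1 - 3 = -2)
g(d) = 3 (g(d) = (3*d)/d = 3)
L(88, 41)/g(J) = ((⅓)*41 + (⅔)*88)/3 = (41/3 + 176/3)*(⅓) = (217/3)*(⅓) = 217/9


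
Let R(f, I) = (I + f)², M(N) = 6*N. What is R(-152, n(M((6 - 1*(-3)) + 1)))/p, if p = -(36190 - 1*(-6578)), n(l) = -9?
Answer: -25921/42768 ≈ -0.60608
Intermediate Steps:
p = -42768 (p = -(36190 + 6578) = -1*42768 = -42768)
R(-152, n(M((6 - 1*(-3)) + 1)))/p = (-9 - 152)²/(-42768) = (-161)²*(-1/42768) = 25921*(-1/42768) = -25921/42768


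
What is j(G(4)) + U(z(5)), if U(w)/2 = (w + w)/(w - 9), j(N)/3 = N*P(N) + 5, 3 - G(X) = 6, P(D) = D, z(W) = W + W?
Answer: 82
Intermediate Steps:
z(W) = 2*W
G(X) = -3 (G(X) = 3 - 1*6 = 3 - 6 = -3)
j(N) = 15 + 3*N² (j(N) = 3*(N*N + 5) = 3*(N² + 5) = 3*(5 + N²) = 15 + 3*N²)
U(w) = 4*w/(-9 + w) (U(w) = 2*((w + w)/(w - 9)) = 2*((2*w)/(-9 + w)) = 2*(2*w/(-9 + w)) = 4*w/(-9 + w))
j(G(4)) + U(z(5)) = (15 + 3*(-3)²) + 4*(2*5)/(-9 + 2*5) = (15 + 3*9) + 4*10/(-9 + 10) = (15 + 27) + 4*10/1 = 42 + 4*10*1 = 42 + 40 = 82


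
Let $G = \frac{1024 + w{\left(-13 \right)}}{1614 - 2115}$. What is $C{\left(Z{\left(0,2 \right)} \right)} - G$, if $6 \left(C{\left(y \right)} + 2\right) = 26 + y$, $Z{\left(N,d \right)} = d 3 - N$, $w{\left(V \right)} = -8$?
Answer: $\frac{2686}{501} \approx 5.3613$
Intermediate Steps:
$Z{\left(N,d \right)} = - N + 3 d$ ($Z{\left(N,d \right)} = 3 d - N = - N + 3 d$)
$C{\left(y \right)} = \frac{7}{3} + \frac{y}{6}$ ($C{\left(y \right)} = -2 + \frac{26 + y}{6} = -2 + \left(\frac{13}{3} + \frac{y}{6}\right) = \frac{7}{3} + \frac{y}{6}$)
$G = - \frac{1016}{501}$ ($G = \frac{1024 - 8}{1614 - 2115} = \frac{1016}{-501} = 1016 \left(- \frac{1}{501}\right) = - \frac{1016}{501} \approx -2.0279$)
$C{\left(Z{\left(0,2 \right)} \right)} - G = \left(\frac{7}{3} + \frac{\left(-1\right) 0 + 3 \cdot 2}{6}\right) - - \frac{1016}{501} = \left(\frac{7}{3} + \frac{0 + 6}{6}\right) + \frac{1016}{501} = \left(\frac{7}{3} + \frac{1}{6} \cdot 6\right) + \frac{1016}{501} = \left(\frac{7}{3} + 1\right) + \frac{1016}{501} = \frac{10}{3} + \frac{1016}{501} = \frac{2686}{501}$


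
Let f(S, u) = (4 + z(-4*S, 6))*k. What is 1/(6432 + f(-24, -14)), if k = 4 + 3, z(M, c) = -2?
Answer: 1/6446 ≈ 0.00015514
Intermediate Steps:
k = 7
f(S, u) = 14 (f(S, u) = (4 - 2)*7 = 2*7 = 14)
1/(6432 + f(-24, -14)) = 1/(6432 + 14) = 1/6446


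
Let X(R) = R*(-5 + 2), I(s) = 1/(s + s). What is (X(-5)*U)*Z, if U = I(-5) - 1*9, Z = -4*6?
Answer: 3276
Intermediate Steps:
I(s) = 1/(2*s)
X(R) = -3*R (X(R) = R*(-3) = -3*R)
Z = -24
U = -91/10 (U = (1/2)/(-5) - 1*9 = (1/2)*(-1/5) - 9 = -1/10 - 9 = -91/10 ≈ -9.1000)
(X(-5)*U)*Z = (-3*(-5)*(-91/10))*(-24) = (15*(-91/10))*(-24) = -273/2*(-24) = 3276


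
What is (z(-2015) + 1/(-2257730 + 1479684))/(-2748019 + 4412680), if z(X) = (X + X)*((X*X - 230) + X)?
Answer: -12723899281532401/1295182832406 ≈ -9824.0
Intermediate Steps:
z(X) = 2*X*(-230 + X + X²) (z(X) = (2*X)*((X² - 230) + X) = (2*X)*((-230 + X²) + X) = (2*X)*(-230 + X + X²) = 2*X*(-230 + X + X²))
(z(-2015) + 1/(-2257730 + 1479684))/(-2748019 + 4412680) = (2*(-2015)*(-230 - 2015 + (-2015)²) + 1/(-2257730 + 1479684))/(-2748019 + 4412680) = (2*(-2015)*(-230 - 2015 + 4060225) + 1/(-778046))/1664661 = (2*(-2015)*4057980 - 1/778046)*(1/1664661) = (-16353659400 - 1/778046)*(1/1664661) = -12723899281532401/778046*1/1664661 = -12723899281532401/1295182832406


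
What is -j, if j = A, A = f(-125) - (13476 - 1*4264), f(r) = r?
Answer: 9337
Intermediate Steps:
A = -9337 (A = -125 - (13476 - 1*4264) = -125 - (13476 - 4264) = -125 - 1*9212 = -125 - 9212 = -9337)
j = -9337
-j = -1*(-9337) = 9337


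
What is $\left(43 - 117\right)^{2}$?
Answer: $5476$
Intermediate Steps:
$\left(43 - 117\right)^{2} = \left(-74\right)^{2} = 5476$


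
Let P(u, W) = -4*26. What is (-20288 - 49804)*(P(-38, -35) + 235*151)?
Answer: -2479925052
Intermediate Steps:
P(u, W) = -104
(-20288 - 49804)*(P(-38, -35) + 235*151) = (-20288 - 49804)*(-104 + 235*151) = -70092*(-104 + 35485) = -70092*35381 = -2479925052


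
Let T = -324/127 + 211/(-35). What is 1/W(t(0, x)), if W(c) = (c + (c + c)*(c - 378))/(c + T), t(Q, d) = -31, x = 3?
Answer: -175932/112578515 ≈ -0.0015627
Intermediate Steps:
T = -38137/4445 (T = -324*1/127 + 211*(-1/35) = -324/127 - 211/35 = -38137/4445 ≈ -8.5798)
W(c) = (c + 2*c*(-378 + c))/(-38137/4445 + c) (W(c) = (c + (c + c)*(c - 378))/(c - 38137/4445) = (c + (2*c)*(-378 + c))/(-38137/4445 + c) = (c + 2*c*(-378 + c))/(-38137/4445 + c))
1/W(t(0, x)) = 1/(4445*(-31)*(-755 + 2*(-31))/(-38137 + 4445*(-31))) = 1/(4445*(-31)*(-755 - 62)/(-38137 - 137795)) = 1/(4445*(-31)*(-817)/(-175932)) = 1/(4445*(-31)*(-1/175932)*(-817)) = 1/(-112578515/175932) = -175932/112578515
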